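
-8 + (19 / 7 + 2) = -23 / 7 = -3.29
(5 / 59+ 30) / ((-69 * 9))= -1775 / 36639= -0.05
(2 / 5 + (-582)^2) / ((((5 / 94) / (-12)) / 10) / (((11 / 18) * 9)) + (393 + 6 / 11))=21014461776 / 24415555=860.70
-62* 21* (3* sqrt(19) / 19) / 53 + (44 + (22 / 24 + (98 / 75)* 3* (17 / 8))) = 7987 / 150 - 3906* sqrt(19) / 1007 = 36.34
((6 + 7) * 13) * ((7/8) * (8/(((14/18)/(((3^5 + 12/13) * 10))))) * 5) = 18550350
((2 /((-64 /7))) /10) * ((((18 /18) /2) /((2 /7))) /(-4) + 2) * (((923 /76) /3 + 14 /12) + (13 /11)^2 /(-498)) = -139238225 /781586432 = -0.18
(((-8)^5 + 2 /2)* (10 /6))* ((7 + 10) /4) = -2785195 /12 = -232099.58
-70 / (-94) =35 / 47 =0.74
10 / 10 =1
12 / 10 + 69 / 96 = 307 / 160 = 1.92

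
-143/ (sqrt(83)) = -15.70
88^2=7744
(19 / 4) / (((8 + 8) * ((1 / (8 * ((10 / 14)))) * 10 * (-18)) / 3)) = -19 / 672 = -0.03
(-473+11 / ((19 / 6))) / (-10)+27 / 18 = 4603 / 95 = 48.45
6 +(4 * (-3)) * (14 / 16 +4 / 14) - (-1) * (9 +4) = 71 / 14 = 5.07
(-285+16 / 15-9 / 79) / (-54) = 168298 / 31995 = 5.26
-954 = -954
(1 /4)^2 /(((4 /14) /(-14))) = -49 /16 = -3.06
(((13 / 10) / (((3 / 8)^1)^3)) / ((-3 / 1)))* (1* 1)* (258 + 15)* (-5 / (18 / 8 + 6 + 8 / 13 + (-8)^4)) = 15748096 / 5763231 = 2.73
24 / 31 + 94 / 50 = 2057 / 775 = 2.65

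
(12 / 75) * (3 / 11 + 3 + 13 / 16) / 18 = 719 / 19800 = 0.04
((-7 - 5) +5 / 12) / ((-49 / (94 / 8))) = 6533 / 2352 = 2.78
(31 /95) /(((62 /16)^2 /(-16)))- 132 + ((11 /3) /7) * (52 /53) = -432122792 /3277785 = -131.83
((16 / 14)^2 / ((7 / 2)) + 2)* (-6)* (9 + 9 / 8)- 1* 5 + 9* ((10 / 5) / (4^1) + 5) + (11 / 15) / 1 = -509032 / 5145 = -98.94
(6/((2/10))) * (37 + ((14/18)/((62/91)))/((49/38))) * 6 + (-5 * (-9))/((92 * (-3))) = 19448335/2852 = 6819.19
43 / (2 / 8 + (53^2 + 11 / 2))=0.02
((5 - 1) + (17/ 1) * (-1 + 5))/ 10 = 36/ 5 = 7.20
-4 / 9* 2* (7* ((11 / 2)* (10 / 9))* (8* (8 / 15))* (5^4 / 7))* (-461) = 1622720000 / 243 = 6677860.08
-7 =-7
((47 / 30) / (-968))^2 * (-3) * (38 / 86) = -0.00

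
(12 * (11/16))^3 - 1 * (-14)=36833/64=575.52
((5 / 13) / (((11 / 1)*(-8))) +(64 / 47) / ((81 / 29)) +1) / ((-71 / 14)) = -45216059 / 154609884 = -0.29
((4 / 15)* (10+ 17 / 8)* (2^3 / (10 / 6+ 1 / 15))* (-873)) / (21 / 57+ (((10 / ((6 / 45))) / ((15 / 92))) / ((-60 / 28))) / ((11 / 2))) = 106189974 / 315133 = 336.97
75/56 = 1.34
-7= -7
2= 2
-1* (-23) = 23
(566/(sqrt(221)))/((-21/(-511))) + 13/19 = 13/19 + 41318 * sqrt(221)/663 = 927.13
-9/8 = -1.12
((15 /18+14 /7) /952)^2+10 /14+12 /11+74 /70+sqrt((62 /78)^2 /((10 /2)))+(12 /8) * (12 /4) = 7.72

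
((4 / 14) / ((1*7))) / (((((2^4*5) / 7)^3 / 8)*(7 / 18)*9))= 1 / 16000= 0.00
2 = 2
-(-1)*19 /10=19 /10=1.90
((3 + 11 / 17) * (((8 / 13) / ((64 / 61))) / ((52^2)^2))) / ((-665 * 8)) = -1891 / 34385652654080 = -0.00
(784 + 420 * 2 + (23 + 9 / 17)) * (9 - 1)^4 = 114720768 / 17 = 6748280.47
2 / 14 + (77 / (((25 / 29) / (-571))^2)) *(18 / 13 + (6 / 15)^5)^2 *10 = 949143958698738854133 / 1444091796875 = 657260127.61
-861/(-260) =861/260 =3.31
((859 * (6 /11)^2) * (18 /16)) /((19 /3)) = 208737 /4598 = 45.40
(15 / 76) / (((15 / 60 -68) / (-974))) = 14610 / 5149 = 2.84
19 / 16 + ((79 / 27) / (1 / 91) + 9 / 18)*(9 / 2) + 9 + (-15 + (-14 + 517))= 81533 / 48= 1698.60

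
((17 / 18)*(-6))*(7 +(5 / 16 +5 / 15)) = -6239 / 144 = -43.33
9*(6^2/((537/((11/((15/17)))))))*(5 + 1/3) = 35904/895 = 40.12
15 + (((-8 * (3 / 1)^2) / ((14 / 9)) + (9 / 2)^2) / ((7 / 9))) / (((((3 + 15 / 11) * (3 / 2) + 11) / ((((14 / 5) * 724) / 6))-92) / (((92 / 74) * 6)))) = 23519577561 / 1327613539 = 17.72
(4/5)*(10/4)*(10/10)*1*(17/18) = 17/9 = 1.89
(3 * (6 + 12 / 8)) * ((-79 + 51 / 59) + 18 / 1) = -1353.05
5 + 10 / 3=25 / 3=8.33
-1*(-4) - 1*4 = 0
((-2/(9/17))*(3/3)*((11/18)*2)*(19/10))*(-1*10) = 7106/81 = 87.73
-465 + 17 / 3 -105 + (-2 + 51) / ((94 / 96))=-72515 / 141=-514.29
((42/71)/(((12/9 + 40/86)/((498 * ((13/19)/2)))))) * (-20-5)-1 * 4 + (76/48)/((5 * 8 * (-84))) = -2216106494179/1577358720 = -1404.95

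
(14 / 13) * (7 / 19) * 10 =980 / 247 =3.97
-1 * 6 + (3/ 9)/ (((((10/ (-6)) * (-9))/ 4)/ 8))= -238/ 45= -5.29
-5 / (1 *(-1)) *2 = 10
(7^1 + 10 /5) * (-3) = -27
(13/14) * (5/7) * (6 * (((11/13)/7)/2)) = 165/686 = 0.24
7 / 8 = 0.88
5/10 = 1/2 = 0.50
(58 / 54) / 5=29 / 135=0.21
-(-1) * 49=49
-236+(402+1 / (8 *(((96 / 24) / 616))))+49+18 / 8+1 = 475 / 2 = 237.50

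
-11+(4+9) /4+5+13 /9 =-47 /36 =-1.31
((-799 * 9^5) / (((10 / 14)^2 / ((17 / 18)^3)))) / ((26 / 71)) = -1106198311113 / 5200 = -212730444.44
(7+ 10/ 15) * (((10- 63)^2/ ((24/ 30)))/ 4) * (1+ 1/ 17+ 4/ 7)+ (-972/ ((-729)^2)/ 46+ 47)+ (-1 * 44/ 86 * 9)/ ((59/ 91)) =1337745822897749/ 121488182424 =11011.32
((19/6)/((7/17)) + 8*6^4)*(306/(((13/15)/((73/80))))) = 4867215651/1456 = 3342867.89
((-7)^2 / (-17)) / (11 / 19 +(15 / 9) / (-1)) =2793 / 1054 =2.65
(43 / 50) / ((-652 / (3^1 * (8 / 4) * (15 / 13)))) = -387 / 42380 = -0.01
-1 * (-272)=272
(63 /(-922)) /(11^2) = -63 /111562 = -0.00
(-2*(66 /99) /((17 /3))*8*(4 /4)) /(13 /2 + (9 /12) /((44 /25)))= -5632 /20723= -0.27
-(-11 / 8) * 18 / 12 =33 / 16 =2.06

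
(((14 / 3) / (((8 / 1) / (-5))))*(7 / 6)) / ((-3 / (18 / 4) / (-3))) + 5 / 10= -237 / 16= -14.81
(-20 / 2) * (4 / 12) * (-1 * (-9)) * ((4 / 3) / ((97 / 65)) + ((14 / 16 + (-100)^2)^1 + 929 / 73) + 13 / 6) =-8511357325 / 28324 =-300499.83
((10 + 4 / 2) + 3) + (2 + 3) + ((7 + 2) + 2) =31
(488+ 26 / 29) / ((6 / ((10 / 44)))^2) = 59075 / 84216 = 0.70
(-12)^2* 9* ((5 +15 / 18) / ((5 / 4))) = 6048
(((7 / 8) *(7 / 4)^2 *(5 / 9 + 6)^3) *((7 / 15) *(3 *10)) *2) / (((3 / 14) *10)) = 3451804853 / 349920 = 9864.55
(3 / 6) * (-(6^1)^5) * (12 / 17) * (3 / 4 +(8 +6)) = -688176 / 17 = -40480.94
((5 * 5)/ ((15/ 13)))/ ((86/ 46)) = 1495/ 129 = 11.59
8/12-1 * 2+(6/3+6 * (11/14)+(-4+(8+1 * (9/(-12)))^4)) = 14860325/5376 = 2764.20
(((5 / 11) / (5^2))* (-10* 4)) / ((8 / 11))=-1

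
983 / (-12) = -983 / 12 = -81.92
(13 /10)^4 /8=28561 /80000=0.36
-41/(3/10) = -410/3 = -136.67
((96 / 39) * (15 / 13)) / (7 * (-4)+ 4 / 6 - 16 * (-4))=144 / 1859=0.08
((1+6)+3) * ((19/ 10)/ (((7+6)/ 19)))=361/ 13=27.77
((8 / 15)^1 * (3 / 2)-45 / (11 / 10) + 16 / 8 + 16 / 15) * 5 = -6112 / 33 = -185.21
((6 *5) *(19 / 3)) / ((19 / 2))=20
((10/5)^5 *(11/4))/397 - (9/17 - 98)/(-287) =-228477/1936963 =-0.12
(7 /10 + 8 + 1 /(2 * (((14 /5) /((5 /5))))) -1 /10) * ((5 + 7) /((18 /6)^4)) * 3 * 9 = 1229 /35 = 35.11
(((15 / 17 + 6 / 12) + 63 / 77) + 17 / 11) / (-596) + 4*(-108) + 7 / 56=-48134033 / 111452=-431.88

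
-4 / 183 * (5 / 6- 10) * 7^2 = 5390 / 549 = 9.82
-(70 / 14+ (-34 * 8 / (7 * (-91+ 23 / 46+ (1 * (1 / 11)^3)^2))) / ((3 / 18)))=-17005213969 / 2244567773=-7.58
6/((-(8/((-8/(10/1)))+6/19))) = 57/92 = 0.62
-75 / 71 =-1.06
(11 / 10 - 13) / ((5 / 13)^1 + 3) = -1547 / 440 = -3.52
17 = 17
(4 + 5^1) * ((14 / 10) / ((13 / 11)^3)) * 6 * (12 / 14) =39.26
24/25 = 0.96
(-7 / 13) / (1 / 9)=-4.85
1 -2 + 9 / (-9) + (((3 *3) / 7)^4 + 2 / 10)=11196 / 12005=0.93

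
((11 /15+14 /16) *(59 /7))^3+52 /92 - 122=32303648492869 /13632192000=2369.66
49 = 49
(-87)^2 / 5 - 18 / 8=30231 / 20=1511.55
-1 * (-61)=61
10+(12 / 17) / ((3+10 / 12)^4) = 47588522 / 4757297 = 10.00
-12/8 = -3/2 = -1.50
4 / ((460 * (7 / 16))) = 16 / 805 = 0.02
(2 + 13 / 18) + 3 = 103 / 18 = 5.72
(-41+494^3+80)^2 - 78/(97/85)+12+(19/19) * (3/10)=14097227512717814761/970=14533224239915272.95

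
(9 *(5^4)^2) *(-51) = -179296875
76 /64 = 19 /16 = 1.19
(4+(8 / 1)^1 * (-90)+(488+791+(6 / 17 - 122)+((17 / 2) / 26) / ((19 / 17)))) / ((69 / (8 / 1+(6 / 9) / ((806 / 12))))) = 1995408913 / 38920531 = 51.27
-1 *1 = -1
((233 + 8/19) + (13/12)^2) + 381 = 1684267/2736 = 615.59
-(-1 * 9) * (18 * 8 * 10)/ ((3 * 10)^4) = 2/ 125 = 0.02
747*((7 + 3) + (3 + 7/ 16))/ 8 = 160605/ 128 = 1254.73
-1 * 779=-779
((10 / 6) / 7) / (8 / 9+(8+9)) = 15 / 1127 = 0.01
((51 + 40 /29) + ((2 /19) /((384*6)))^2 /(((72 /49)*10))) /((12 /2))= 8.73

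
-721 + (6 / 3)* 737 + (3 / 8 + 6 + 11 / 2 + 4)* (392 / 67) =56674 / 67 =845.88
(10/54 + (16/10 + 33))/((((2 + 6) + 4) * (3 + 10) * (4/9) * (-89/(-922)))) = 270607/52065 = 5.20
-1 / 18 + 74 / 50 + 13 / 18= 161 / 75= 2.15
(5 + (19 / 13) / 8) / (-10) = -539 / 1040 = -0.52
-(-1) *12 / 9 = 4 / 3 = 1.33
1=1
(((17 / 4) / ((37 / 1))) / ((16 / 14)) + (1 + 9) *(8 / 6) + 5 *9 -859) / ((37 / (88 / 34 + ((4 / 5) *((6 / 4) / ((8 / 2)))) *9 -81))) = 36600117181 / 22342080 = 1638.17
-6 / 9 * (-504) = 336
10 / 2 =5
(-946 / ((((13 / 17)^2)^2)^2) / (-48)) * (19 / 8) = 62691132122267 / 156620298432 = 400.27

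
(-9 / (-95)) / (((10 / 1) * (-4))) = -0.00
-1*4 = -4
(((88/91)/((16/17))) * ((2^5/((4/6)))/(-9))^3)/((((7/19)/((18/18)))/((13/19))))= -382976/1323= -289.48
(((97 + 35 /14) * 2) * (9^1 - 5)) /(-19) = -796 /19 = -41.89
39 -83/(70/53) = -1669/70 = -23.84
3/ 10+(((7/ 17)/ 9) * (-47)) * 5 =-15991/ 1530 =-10.45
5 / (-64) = -5 / 64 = -0.08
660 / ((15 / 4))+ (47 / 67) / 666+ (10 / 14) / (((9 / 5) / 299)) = 294.65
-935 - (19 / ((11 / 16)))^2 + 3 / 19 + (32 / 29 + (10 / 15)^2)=-1018303870 / 600039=-1697.06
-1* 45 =-45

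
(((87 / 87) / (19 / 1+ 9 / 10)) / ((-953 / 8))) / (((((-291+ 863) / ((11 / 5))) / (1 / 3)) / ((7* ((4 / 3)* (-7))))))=784 / 22188699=0.00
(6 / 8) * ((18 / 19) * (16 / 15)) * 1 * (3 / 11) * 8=1728 / 1045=1.65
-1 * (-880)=880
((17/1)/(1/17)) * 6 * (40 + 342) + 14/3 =1987178/3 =662392.67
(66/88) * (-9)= -27/4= -6.75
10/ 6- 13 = -34/ 3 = -11.33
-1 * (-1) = 1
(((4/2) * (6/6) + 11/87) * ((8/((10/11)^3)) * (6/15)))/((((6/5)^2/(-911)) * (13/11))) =-4848.26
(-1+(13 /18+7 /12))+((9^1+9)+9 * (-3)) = -313 /36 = -8.69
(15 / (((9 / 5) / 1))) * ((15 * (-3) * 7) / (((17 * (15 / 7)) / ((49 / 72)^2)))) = -2941225 / 88128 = -33.37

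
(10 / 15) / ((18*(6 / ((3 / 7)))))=1 / 378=0.00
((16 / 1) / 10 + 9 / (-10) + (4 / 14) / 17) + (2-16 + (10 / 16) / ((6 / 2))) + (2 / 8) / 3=-185519 / 14280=-12.99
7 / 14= 1 / 2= 0.50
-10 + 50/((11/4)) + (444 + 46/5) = 25376/55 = 461.38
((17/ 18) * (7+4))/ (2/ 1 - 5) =-187/ 54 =-3.46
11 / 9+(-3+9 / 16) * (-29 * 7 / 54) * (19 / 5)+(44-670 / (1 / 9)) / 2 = -4258019 / 1440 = -2956.96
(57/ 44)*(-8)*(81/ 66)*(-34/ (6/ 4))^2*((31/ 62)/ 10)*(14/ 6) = -461244/ 605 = -762.39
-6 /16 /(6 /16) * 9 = -9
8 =8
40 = 40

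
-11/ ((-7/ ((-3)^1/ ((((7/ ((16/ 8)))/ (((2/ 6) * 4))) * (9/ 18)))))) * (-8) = 1408/ 49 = 28.73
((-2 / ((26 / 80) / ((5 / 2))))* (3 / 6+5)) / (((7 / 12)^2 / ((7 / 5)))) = -31680 / 91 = -348.13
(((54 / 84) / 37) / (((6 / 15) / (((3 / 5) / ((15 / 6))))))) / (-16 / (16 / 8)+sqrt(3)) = -108 / 78995 - 27*sqrt(3) / 157990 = -0.00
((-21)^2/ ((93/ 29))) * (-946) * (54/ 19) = -217771092/ 589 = -369730.21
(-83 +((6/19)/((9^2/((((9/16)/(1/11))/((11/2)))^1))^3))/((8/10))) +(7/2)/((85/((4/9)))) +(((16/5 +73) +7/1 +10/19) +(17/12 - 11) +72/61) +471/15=581994386501/24513684480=23.74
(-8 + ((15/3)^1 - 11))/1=-14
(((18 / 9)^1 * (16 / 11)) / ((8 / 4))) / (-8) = -2 / 11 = -0.18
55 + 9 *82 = 793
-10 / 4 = -5 / 2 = -2.50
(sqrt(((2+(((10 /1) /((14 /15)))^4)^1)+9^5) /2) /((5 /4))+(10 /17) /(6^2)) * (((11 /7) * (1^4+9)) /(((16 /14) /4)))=275 /306+44 * sqrt(86711038) /49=8362.58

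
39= 39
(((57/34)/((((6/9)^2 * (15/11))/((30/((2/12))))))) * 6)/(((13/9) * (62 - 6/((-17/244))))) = 457083/32734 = 13.96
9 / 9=1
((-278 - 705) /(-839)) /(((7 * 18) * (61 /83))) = 81589 /6448554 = 0.01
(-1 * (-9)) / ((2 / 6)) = 27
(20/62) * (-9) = -90/31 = -2.90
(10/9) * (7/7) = 1.11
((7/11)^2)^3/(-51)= -117649/90349611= -0.00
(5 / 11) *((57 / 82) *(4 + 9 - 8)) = 1425 / 902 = 1.58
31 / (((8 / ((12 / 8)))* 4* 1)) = 93 / 64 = 1.45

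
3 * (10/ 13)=30/ 13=2.31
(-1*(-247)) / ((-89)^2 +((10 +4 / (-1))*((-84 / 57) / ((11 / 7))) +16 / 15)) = 774345 / 24818039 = 0.03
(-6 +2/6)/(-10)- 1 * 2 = -43/30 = -1.43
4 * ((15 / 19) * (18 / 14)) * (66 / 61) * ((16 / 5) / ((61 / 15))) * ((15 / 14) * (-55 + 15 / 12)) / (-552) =28734750 / 79677773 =0.36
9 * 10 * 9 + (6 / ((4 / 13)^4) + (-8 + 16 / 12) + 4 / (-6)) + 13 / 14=3959407 / 2688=1472.99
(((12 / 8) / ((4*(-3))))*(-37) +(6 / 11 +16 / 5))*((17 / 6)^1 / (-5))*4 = -62611 / 3300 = -18.97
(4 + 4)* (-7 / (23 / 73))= -4088 / 23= -177.74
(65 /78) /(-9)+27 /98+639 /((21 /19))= 765125 /1323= 578.33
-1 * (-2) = 2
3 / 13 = 0.23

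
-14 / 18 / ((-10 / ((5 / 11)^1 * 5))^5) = 21875 / 46382688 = 0.00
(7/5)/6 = 7/30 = 0.23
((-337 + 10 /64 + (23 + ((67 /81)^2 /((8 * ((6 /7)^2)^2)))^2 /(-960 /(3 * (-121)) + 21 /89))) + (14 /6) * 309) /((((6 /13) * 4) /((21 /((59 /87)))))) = 2302082245758190177667749 /337079070361801064448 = 6829.50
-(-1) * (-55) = -55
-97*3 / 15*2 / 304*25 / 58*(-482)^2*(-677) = 19070605945 / 2204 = 8652725.02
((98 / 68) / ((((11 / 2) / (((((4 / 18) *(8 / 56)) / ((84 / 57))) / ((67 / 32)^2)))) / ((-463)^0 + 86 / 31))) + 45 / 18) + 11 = 702866719 / 52045466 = 13.50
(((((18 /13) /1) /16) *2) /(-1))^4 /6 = 2187 /14623232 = 0.00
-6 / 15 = -0.40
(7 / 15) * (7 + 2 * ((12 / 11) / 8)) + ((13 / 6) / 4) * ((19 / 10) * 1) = 11677 / 2640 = 4.42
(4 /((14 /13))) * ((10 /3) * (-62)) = -16120 /21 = -767.62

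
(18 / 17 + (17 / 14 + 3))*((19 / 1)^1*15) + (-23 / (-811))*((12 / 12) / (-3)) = 870217801 / 579054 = 1502.83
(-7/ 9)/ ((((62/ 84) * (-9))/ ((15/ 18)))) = 245/ 2511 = 0.10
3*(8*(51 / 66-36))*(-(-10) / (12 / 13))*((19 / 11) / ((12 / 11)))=-957125 / 66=-14501.89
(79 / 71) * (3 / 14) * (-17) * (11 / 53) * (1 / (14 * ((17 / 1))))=-2607 / 737548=-0.00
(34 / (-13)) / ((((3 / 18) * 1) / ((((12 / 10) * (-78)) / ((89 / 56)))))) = 411264 / 445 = 924.19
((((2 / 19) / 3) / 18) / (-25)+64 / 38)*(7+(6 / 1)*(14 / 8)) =151193 / 5130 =29.47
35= 35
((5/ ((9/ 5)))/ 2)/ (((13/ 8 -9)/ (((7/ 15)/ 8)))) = -35/ 3186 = -0.01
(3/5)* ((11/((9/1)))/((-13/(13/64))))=-11/960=-0.01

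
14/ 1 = 14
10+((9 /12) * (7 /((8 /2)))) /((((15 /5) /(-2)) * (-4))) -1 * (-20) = 967 /32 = 30.22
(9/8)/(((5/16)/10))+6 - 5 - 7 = 30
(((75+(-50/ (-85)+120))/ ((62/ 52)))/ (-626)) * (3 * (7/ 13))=-69825/ 164951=-0.42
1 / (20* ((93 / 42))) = 7 / 310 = 0.02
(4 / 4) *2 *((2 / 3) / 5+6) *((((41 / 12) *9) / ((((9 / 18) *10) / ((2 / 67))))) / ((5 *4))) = 943 / 8375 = 0.11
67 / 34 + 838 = 28559 / 34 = 839.97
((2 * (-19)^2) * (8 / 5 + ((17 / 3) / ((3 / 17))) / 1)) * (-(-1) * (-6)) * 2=-4381096 / 15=-292073.07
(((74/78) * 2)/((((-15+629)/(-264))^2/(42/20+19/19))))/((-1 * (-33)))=201872/6126185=0.03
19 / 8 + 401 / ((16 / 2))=52.50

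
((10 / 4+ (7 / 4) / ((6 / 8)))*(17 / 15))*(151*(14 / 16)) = 521101 / 720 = 723.75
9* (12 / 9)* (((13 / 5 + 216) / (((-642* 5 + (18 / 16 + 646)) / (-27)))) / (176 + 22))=157392 / 1127665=0.14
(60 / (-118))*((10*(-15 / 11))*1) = 4500 / 649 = 6.93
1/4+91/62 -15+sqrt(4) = -1399/124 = -11.28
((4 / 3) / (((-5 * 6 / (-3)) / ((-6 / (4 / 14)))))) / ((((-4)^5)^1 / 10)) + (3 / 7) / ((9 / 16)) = 0.79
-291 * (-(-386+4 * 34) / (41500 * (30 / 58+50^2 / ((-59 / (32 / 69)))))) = 34355169 / 374983210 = 0.09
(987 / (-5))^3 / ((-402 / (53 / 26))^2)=-300096332403 / 1517282000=-197.79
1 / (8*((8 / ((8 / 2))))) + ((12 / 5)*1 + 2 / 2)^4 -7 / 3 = 131.36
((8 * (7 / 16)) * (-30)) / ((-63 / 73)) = 365 / 3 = 121.67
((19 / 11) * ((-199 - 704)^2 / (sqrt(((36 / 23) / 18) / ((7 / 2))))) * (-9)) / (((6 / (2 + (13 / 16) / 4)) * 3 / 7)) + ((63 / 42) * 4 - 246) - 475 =-15291364977 * sqrt(161) / 2816 - 715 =-68901876.30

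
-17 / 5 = -3.40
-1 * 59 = -59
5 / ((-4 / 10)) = -25 / 2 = -12.50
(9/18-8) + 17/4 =-13/4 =-3.25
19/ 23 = 0.83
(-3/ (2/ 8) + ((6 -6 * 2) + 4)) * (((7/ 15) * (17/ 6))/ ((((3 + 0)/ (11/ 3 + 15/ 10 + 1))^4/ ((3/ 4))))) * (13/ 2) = -20295289469/ 12597120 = -1611.11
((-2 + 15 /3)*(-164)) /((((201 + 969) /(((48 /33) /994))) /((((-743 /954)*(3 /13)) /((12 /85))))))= 1035742 /1322133813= 0.00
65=65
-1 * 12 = -12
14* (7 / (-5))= -98 / 5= -19.60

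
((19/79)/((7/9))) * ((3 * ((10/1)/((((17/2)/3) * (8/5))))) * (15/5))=115425/18802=6.14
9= 9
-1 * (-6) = 6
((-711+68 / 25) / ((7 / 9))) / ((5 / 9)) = -1434267 / 875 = -1639.16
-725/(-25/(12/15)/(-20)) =-464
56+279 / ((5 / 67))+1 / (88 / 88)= 18978 / 5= 3795.60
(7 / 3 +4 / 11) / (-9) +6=1693 / 297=5.70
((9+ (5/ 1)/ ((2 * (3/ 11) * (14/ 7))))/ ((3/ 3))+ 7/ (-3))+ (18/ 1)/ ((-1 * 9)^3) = 3637/ 324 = 11.23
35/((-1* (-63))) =5/9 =0.56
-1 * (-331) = 331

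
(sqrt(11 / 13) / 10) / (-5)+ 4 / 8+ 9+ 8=17.48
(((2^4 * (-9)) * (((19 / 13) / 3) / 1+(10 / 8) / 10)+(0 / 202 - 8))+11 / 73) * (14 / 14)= -91107 / 949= -96.00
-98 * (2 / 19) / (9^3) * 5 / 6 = -490 / 41553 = -0.01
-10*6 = -60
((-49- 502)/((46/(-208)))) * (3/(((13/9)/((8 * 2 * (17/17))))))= 1904256/23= 82793.74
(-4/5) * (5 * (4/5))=-16/5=-3.20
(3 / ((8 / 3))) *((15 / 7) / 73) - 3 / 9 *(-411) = 560191 / 4088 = 137.03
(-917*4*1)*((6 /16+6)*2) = -46767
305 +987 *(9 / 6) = 3571 / 2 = 1785.50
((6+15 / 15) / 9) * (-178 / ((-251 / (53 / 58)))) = 0.50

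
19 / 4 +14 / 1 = 75 / 4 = 18.75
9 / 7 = 1.29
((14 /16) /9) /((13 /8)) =7 /117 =0.06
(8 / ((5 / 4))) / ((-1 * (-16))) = 2 / 5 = 0.40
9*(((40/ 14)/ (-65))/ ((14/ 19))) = -342/ 637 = -0.54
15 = 15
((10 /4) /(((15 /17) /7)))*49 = 5831 /6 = 971.83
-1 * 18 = -18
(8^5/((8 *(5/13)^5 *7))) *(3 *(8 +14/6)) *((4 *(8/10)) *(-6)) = -4525948796928/109375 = -41380103.29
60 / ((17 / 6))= 360 / 17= 21.18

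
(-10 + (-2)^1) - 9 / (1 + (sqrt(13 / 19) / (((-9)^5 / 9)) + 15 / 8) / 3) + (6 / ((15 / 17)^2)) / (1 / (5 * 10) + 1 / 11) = 909700499865664 / 17511793511577 - 11337408 * sqrt(247) / 1244007189347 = 51.95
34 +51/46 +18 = 2443/46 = 53.11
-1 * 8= -8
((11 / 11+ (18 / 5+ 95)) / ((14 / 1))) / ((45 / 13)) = 2.06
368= 368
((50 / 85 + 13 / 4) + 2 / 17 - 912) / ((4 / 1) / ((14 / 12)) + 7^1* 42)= -432229 / 141576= -3.05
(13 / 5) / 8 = 13 / 40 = 0.32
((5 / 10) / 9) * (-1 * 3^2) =-1 / 2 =-0.50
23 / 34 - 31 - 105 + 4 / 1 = -4465 / 34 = -131.32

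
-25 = -25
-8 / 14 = -4 / 7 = -0.57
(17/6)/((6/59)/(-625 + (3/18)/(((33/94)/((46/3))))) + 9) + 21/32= 9081489697/9352038816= 0.97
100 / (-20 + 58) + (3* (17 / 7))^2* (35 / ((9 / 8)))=219990 / 133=1654.06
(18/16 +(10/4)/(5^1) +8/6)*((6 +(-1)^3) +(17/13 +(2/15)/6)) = 262913/14040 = 18.73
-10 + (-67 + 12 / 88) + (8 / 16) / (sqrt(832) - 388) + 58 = -15533687 / 823416 - sqrt(13) / 37428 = -18.87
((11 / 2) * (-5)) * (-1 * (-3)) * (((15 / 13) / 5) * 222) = -54945 / 13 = -4226.54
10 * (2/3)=20/3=6.67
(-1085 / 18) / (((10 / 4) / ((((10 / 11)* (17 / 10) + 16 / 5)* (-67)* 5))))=421631 / 11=38330.09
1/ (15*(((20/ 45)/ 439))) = 1317/ 20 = 65.85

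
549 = 549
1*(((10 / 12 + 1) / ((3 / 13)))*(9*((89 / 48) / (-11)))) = -1157 / 96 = -12.05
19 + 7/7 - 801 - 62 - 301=-1144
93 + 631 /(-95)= 8204 /95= 86.36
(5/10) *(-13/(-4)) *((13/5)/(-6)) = -169/240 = -0.70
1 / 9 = 0.11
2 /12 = 1 /6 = 0.17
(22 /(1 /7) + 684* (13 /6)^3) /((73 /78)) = 554671 /73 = 7598.23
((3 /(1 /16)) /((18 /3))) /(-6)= -4 /3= -1.33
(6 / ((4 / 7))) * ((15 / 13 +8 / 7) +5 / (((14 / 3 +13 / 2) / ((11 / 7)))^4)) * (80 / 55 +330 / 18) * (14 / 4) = 85828347285041 / 51345056308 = 1671.60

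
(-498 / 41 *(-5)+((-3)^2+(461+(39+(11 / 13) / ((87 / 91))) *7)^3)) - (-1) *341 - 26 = 405545476.40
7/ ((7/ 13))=13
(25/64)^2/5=125/4096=0.03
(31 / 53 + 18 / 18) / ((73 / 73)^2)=84 / 53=1.58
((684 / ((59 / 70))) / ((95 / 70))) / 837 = 3920 / 5487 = 0.71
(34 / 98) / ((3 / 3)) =17 / 49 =0.35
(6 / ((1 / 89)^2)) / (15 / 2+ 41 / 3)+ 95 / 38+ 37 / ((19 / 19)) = 2284.82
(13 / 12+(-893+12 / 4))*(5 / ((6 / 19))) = -1013365 / 72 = -14074.51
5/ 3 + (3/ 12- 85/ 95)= 233/ 228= 1.02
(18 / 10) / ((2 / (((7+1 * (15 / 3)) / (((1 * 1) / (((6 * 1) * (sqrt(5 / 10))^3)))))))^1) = 81 * sqrt(2) / 5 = 22.91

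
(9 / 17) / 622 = 9 / 10574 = 0.00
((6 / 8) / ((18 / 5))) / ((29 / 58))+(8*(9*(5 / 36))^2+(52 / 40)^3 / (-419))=16229659 / 1257000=12.91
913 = 913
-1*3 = -3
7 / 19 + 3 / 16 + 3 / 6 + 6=2145 / 304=7.06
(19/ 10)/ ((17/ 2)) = 19/ 85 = 0.22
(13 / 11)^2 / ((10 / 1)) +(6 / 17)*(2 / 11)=4193 / 20570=0.20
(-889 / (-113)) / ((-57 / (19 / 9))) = -889 / 3051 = -0.29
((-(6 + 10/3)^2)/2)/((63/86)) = -4816/81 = -59.46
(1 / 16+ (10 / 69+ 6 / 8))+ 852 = 852.96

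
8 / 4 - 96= -94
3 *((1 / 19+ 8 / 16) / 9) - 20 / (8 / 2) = -183 / 38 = -4.82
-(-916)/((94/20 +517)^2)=91600/27217089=0.00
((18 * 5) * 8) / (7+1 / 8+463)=5760 / 3761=1.53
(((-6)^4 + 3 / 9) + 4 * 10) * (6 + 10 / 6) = 92207 / 9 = 10245.22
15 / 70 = 3 / 14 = 0.21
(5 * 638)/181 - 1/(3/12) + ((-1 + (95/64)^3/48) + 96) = 247547817707/2277507072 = 108.69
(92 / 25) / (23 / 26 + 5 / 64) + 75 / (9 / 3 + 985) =77127347 / 19784700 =3.90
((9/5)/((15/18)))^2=2916/625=4.67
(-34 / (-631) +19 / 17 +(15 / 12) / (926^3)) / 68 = 39913936957603 / 2316755190537344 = 0.02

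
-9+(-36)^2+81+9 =1377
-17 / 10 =-1.70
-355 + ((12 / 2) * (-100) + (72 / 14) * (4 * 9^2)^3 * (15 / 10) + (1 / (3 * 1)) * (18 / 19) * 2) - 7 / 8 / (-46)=12841880681555 / 48944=262379059.36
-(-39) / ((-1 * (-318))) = 13 / 106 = 0.12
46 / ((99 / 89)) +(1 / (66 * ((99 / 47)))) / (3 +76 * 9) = 41.35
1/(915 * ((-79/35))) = -7/14457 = -0.00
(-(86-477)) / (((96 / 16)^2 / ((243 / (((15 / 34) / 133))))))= 7956459 / 10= 795645.90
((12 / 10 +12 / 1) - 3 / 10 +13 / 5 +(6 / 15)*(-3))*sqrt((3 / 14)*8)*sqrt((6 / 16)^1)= 429*sqrt(14) / 140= 11.47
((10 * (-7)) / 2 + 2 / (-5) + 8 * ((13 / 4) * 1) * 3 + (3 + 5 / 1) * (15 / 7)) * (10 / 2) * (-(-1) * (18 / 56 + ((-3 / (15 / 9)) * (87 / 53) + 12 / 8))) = -17583219 / 51940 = -338.53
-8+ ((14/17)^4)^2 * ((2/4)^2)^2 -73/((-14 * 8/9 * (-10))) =-66982554076177/7812848333920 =-8.57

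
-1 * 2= -2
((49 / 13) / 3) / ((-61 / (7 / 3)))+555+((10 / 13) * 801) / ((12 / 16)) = 9824012 / 7137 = 1376.49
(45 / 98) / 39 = 15 / 1274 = 0.01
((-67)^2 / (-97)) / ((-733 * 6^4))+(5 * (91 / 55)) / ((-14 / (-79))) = 47317480475 / 1013615856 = 46.68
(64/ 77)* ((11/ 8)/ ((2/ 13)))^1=52/ 7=7.43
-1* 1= -1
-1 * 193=-193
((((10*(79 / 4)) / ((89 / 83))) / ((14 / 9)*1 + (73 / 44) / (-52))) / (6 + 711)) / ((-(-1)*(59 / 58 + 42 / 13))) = 16967732496 / 427522106575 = 0.04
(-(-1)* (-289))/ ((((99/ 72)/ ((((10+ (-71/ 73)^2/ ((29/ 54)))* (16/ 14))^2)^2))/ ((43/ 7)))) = -4444597394687451414688084772519936/ 105452713097432080882822397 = -42147776.61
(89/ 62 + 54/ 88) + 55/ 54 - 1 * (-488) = 18085039/ 36828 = 491.07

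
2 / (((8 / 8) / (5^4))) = 1250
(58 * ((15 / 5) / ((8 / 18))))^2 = 613089 / 4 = 153272.25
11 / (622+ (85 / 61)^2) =40931 / 2321687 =0.02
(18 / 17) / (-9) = -2 / 17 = -0.12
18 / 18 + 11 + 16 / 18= 116 / 9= 12.89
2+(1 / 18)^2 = 649 / 324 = 2.00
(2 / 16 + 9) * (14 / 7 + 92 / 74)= 1095 / 37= 29.59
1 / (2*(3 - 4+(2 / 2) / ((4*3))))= -6 / 11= -0.55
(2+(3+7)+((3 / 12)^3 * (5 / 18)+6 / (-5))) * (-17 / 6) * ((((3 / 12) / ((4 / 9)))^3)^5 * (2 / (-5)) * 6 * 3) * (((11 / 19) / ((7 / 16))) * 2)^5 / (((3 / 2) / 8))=3897877770278666710601571 / 142990785885956892262400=27.26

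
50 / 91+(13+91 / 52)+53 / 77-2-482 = -267703 / 572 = -468.01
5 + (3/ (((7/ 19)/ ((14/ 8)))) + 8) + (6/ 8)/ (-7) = 190/ 7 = 27.14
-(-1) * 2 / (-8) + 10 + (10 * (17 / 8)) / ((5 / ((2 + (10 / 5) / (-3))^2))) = 623 / 36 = 17.31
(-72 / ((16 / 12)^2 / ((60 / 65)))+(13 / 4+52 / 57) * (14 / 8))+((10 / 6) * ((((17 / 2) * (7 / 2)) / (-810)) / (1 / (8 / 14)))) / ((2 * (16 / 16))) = -28923509 / 960336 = -30.12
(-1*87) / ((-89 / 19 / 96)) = 158688 / 89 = 1783.01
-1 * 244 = -244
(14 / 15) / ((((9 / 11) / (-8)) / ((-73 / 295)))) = 89936 / 39825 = 2.26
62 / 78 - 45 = -1724 / 39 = -44.21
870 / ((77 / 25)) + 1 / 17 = 369827 / 1309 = 282.53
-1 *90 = -90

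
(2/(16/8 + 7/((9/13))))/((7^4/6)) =108/261709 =0.00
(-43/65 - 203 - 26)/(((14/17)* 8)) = -15861/455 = -34.86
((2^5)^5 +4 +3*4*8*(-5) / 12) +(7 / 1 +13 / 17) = 570424864 / 17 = 33554403.76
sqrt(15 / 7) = sqrt(105) / 7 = 1.46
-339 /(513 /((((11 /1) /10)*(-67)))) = 83281 /1710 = 48.70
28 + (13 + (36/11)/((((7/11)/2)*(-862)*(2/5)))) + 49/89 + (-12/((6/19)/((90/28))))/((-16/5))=342366421/4296208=79.69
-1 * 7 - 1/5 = -36/5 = -7.20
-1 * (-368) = 368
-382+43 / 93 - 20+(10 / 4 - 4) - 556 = -178381 / 186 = -959.04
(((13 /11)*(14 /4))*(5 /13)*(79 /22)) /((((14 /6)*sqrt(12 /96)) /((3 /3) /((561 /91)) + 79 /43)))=9525820*sqrt(2) /972961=13.85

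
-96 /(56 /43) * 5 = -2580 /7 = -368.57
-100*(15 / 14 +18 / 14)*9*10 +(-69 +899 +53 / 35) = -713397 / 35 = -20382.77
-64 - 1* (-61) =-3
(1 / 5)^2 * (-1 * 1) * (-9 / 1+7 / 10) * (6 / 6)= 83 / 250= 0.33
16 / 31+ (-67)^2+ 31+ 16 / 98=6866912 / 1519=4520.68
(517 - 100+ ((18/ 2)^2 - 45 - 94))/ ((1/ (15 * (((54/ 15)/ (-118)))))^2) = 261711/ 3481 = 75.18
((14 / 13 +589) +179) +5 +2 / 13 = 774.23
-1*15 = -15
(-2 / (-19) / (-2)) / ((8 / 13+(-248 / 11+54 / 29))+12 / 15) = 20735 / 7590918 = 0.00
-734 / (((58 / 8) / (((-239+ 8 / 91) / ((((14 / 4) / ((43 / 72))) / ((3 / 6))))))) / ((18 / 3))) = 228729814 / 18473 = 12381.84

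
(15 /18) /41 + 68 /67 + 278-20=4269419 /16482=259.04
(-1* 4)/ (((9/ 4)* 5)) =-16/ 45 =-0.36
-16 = -16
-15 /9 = -5 /3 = -1.67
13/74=0.18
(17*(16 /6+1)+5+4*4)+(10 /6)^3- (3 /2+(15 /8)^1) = 18271 /216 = 84.59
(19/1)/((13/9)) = 171/13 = 13.15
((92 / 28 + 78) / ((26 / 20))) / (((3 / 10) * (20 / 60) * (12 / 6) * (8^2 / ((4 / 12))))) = 14225 / 8736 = 1.63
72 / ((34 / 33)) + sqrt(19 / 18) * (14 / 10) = 7 * sqrt(38) / 30 + 1188 / 17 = 71.32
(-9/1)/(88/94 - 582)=423/27310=0.02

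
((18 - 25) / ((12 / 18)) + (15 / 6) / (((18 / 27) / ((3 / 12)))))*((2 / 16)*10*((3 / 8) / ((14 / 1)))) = -2295 / 7168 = -0.32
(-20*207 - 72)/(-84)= 351/7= 50.14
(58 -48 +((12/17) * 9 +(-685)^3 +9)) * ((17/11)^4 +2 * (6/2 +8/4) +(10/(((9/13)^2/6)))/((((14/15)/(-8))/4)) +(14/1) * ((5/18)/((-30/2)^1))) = 1026391560021271700/746691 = 1374586756799.36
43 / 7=6.14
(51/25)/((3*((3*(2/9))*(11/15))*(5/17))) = 2601/550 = 4.73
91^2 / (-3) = -8281 / 3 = -2760.33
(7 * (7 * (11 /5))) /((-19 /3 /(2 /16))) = -1617 /760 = -2.13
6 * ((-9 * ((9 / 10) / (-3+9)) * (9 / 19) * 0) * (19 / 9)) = 0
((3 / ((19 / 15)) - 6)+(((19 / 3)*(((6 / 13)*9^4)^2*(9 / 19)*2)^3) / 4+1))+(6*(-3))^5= 1808689419742554724074548255194 / 1742478049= 1037998395894027543112.28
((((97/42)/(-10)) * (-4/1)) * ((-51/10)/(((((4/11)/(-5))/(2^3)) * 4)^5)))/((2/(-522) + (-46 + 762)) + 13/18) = 2888107451625/27934816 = 103387.38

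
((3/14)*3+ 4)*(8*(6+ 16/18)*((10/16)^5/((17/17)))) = 6296875/258048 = 24.40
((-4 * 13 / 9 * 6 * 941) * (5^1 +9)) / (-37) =1370096 / 111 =12343.21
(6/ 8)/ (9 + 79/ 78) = 117/ 1562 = 0.07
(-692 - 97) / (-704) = 789 / 704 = 1.12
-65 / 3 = -21.67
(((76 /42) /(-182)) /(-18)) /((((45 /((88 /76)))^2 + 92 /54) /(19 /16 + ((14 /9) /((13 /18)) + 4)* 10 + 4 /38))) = 30045389 /1309056438872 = 0.00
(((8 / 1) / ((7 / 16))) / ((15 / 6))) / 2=128 / 35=3.66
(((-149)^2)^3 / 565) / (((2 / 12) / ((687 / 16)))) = 22552547294984661 / 4520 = 4989501613934.66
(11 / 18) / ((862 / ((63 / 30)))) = 77 / 51720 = 0.00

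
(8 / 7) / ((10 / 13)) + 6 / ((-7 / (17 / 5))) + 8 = 46 / 7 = 6.57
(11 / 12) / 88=1 / 96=0.01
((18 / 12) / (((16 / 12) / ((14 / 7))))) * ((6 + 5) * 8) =198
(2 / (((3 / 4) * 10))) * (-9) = -12 / 5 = -2.40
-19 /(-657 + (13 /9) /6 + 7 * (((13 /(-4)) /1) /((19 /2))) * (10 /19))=370386 /12827435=0.03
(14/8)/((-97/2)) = -7/194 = -0.04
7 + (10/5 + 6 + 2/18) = 136/9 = 15.11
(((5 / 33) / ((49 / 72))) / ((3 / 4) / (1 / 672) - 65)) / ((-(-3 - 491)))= 60 / 58445387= 0.00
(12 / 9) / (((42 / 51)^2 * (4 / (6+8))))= 289 / 42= 6.88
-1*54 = -54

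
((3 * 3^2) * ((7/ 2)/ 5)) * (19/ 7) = 513/ 10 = 51.30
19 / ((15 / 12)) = 76 / 5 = 15.20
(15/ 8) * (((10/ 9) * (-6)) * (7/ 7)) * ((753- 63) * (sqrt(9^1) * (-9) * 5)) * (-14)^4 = 44730630000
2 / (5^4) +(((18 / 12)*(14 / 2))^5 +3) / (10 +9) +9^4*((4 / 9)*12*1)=15849584341 / 380000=41709.43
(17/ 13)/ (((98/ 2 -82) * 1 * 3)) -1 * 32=-41201/ 1287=-32.01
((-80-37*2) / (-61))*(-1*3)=-462 / 61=-7.57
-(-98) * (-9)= -882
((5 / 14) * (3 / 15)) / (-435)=-1 / 6090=-0.00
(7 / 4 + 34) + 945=980.75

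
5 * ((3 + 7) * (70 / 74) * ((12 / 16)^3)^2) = 637875 / 75776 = 8.42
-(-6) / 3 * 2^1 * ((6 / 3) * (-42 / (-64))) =21 / 4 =5.25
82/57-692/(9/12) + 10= -51940/57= -911.23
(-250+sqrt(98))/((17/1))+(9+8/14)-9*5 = -5966/119+7*sqrt(2)/17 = -49.55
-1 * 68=-68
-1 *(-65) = 65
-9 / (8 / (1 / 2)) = -9 / 16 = -0.56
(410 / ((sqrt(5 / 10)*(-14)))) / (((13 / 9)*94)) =-1845*sqrt(2) / 8554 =-0.31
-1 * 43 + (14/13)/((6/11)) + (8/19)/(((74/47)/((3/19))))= -21349204/520923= -40.98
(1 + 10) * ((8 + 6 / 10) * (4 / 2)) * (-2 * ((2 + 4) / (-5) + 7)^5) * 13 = -504492220804 / 15625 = -32287502.13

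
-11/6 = -1.83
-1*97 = -97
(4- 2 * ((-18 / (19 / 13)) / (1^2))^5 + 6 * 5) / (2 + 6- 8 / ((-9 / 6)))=2104876395321 / 49521980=42503.88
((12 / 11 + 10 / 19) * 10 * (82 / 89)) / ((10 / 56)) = 1552096 / 18601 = 83.44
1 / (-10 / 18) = -1.80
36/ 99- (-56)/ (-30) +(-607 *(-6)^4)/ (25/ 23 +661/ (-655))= -488862636964/ 48345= -10111958.57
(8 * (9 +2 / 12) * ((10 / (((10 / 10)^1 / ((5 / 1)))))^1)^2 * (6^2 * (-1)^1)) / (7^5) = -6600000 / 16807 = -392.69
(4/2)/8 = 1/4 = 0.25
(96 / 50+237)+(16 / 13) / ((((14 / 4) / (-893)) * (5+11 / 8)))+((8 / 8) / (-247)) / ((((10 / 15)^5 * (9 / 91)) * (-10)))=26763065233 / 141086400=189.69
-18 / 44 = -0.41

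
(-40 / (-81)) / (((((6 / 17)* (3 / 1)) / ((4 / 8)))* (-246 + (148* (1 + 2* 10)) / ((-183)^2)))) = -316285 / 333525033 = -0.00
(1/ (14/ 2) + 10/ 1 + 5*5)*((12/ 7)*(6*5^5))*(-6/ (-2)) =166050000/ 49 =3388775.51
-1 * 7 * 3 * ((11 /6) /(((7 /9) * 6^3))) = -11 /48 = -0.23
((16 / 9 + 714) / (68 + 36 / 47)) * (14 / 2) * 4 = 1059709 / 3636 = 291.45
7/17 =0.41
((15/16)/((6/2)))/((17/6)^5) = 2430/1419857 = 0.00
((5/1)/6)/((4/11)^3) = 6655/384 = 17.33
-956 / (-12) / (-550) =-239 / 1650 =-0.14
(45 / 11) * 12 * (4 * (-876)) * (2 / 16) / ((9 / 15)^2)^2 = -165909.09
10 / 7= 1.43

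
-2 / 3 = -0.67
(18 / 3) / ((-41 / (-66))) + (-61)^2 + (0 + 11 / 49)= 7495344 / 2009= 3730.88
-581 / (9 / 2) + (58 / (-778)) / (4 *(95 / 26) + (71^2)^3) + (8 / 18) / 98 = -5269045620494595887 / 40811597559331641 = -129.11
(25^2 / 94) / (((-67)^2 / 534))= 166875 / 210983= 0.79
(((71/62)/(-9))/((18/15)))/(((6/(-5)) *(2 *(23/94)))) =83425/462024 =0.18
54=54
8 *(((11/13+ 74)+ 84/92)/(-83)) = -7.30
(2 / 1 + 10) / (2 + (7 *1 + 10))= 12 / 19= 0.63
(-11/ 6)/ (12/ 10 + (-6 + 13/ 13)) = 55/ 114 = 0.48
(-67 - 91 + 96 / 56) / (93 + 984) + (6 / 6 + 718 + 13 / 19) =103067500 / 143241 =719.54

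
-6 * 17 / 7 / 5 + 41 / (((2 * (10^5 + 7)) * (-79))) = -1611714247 / 553038710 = -2.91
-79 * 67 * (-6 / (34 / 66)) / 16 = 524007 / 136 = 3852.99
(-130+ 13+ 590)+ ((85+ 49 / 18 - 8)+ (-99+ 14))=8419 / 18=467.72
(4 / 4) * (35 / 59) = 35 / 59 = 0.59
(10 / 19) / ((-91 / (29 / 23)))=-290 / 39767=-0.01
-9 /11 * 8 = -72 /11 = -6.55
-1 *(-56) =56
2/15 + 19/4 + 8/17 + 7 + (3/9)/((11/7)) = 46997/3740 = 12.57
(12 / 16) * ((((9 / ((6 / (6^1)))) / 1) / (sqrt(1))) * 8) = 54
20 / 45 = 4 / 9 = 0.44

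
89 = 89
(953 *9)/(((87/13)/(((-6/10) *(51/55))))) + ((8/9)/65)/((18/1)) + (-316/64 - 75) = -106547535493/134362800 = -792.98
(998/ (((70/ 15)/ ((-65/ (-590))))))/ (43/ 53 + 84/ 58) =10.43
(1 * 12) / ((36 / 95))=31.67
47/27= 1.74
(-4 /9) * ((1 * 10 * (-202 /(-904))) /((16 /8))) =-505 /1017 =-0.50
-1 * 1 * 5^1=-5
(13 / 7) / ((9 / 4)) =52 / 63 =0.83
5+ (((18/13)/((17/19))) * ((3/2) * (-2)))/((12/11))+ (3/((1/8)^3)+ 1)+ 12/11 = 7481817/4862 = 1538.84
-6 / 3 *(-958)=1916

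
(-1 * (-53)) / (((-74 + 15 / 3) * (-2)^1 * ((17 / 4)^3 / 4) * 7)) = 6784 / 2372979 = 0.00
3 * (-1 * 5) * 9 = -135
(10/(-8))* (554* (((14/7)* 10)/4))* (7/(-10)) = 9695/4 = 2423.75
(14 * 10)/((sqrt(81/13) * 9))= 140 * sqrt(13)/81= 6.23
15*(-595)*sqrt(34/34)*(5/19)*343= -15306375/19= -805598.68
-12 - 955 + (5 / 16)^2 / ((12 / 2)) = -1485287 / 1536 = -966.98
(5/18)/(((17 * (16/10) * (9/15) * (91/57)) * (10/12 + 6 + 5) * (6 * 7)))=2375/110715696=0.00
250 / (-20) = -25 / 2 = -12.50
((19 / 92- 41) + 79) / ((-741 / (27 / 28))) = -1665 / 33488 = -0.05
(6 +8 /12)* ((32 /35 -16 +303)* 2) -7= 3831.86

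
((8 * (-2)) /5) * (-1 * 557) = 8912 /5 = 1782.40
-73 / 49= -1.49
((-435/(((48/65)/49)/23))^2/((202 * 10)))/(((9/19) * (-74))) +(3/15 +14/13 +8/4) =-27868094494932583/4477224960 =-6224412.39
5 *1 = 5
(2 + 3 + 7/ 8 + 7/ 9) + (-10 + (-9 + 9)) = -241/ 72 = -3.35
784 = 784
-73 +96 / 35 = -70.26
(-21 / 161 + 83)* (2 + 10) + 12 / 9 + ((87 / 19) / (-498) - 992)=818039 / 217626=3.76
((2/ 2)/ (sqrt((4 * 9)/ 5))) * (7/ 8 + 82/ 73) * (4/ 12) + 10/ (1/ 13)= 389 * sqrt(5)/ 3504 + 130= 130.25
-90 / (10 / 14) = -126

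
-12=-12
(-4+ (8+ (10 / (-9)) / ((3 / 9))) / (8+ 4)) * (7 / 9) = -455 / 162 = -2.81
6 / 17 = 0.35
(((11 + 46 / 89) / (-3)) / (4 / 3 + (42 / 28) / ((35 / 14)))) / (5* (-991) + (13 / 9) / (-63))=2905875 / 7251314338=0.00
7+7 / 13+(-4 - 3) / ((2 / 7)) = -441 / 26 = -16.96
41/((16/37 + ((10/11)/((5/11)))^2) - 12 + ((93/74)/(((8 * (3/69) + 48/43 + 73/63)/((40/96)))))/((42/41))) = -3966554512/713270795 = -5.56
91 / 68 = 1.34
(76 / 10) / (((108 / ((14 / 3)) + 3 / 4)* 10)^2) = 7448 / 55945125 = 0.00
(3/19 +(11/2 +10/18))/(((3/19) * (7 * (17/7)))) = 125/54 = 2.31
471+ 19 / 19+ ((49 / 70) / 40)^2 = 472.00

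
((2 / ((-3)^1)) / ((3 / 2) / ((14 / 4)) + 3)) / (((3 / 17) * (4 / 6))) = -119 / 72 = -1.65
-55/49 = -1.12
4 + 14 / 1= 18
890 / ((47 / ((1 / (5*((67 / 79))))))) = 4.47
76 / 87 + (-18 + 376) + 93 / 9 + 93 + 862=38402 / 29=1324.21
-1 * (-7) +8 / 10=39 / 5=7.80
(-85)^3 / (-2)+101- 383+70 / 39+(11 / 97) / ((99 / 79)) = 6963346583 / 22698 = 306782.39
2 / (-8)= -1 / 4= -0.25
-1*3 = -3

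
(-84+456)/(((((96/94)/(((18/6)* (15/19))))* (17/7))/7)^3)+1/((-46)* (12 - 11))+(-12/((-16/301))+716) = 88926658462409803/793661584384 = 112046.07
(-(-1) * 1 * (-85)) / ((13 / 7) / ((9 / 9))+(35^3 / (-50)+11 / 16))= 0.10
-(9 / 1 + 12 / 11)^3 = -1367631 / 1331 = -1027.52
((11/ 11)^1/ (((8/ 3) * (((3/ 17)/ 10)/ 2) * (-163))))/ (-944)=85/ 307744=0.00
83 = 83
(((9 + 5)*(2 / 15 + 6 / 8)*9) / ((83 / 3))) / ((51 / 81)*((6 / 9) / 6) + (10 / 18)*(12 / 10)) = 811377 / 148570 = 5.46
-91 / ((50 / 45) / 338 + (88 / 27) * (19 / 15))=-889785 / 40399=-22.02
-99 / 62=-1.60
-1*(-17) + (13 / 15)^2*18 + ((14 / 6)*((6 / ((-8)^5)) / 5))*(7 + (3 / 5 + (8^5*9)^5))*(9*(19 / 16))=-2037259943121476484543253.00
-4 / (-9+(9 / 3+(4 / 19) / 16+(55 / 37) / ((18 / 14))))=101232 / 122255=0.83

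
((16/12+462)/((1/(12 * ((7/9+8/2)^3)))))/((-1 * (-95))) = 88411784/13851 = 6383.06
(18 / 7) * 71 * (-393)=-502254 / 7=-71750.57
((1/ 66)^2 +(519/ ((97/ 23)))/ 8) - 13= 2013755/ 845064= 2.38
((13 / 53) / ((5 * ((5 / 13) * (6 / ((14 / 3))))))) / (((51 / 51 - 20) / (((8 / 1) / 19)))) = -9464 / 4304925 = -0.00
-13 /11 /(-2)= 13 /22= 0.59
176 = 176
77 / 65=1.18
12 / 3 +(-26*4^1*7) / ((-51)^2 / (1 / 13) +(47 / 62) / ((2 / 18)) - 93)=639932 / 160851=3.98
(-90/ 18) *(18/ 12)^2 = -45/ 4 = -11.25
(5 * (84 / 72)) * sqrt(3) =35 * sqrt(3) / 6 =10.10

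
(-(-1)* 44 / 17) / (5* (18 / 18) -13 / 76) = 3344 / 6239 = 0.54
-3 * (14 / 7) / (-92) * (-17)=-51 / 46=-1.11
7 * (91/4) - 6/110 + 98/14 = 36563/220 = 166.20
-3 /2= -1.50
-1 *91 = -91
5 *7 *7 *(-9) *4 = -8820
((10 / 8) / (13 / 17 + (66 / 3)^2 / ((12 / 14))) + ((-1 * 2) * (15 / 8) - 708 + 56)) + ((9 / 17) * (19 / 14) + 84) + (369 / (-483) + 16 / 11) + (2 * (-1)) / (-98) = -6932069698789 / 12154737826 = -570.32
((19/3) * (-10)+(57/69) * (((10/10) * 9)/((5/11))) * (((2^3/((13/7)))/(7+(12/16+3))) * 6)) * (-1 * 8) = 37039664/192855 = 192.06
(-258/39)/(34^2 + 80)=-43/8034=-0.01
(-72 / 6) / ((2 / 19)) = -114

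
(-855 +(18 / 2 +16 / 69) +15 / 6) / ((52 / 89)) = -10357019 / 7176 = -1443.29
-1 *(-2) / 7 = 2 / 7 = 0.29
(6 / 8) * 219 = 164.25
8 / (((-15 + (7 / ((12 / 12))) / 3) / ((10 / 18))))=-20 / 57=-0.35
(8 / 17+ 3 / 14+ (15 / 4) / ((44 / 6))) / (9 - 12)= -12527 / 31416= -0.40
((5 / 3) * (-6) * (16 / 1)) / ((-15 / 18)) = 192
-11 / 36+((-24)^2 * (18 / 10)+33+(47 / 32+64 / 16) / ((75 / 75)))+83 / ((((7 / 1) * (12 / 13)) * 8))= 5425907 / 5040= 1076.57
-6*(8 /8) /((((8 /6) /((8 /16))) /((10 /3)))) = -15 /2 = -7.50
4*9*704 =25344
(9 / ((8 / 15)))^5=44840334375 / 32768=1368418.41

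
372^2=138384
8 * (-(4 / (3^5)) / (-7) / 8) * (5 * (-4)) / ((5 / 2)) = -32 / 1701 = -0.02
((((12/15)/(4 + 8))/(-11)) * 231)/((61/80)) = -112/61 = -1.84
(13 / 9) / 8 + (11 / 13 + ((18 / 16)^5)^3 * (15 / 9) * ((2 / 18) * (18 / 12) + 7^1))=583918759598885843 / 8233143068786688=70.92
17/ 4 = 4.25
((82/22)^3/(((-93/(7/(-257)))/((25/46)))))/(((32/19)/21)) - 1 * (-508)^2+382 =-4022208616588333/15609201344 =-257681.90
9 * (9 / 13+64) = 582.23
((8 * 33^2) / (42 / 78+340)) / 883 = 113256 / 3909041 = 0.03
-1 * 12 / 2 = -6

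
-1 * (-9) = 9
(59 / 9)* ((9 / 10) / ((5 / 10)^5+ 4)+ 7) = 91627 / 1935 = 47.35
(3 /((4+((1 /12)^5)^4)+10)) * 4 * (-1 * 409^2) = -7695782463559273030952681472 /53672639894264651710465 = -143383.71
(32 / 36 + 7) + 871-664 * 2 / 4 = 546.89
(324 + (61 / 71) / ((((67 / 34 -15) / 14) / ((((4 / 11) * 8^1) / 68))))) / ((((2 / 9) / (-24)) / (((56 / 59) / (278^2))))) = -169472259936 / 394399515037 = -0.43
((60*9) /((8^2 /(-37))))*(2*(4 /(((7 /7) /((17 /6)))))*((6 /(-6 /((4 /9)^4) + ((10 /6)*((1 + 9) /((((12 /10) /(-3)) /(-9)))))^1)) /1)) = -1811520 /9439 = -191.92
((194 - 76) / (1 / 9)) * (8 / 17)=499.76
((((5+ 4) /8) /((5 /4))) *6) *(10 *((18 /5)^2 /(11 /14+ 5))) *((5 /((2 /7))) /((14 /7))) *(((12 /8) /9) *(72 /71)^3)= 329204736 /1789555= 183.96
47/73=0.64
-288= -288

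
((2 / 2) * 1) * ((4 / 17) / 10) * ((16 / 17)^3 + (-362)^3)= -466125072336 / 417605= -1116186.52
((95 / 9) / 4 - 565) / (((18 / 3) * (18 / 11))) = -222695 / 3888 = -57.28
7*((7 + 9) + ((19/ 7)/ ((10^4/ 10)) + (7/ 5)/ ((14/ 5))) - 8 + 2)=73519/ 1000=73.52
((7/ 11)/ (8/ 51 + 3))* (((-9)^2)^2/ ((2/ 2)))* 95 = 31788045/ 253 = 125644.45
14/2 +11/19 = 144/19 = 7.58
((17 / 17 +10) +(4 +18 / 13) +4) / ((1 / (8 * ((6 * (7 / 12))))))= 7420 / 13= 570.77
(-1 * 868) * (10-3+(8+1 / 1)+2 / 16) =-27993 / 2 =-13996.50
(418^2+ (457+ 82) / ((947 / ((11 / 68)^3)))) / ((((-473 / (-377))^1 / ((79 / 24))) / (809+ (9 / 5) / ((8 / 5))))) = 912950150291553796565 / 2458365210624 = 371364737.16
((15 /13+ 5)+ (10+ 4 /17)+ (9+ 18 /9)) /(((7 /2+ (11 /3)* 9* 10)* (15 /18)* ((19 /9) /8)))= 5229792 /14003665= 0.37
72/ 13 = 5.54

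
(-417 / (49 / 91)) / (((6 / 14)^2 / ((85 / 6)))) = -59731.39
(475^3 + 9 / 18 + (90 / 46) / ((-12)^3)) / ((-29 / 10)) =-2366355011015 / 64032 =-36955819.14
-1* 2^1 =-2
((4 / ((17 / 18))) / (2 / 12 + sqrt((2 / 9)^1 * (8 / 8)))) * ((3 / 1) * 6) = -7776 / 119 + 15552 * sqrt(2) / 119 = 119.48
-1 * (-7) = 7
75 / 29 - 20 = -505 / 29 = -17.41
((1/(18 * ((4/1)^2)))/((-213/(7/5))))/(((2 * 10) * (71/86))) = -0.00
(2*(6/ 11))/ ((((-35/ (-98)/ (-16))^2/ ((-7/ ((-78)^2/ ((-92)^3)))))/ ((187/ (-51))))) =-273500143616/ 38025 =-7192640.20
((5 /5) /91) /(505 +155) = 1 /60060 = 0.00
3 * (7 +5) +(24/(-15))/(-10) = 904/25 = 36.16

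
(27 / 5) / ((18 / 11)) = 33 / 10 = 3.30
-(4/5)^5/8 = -128/3125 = -0.04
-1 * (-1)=1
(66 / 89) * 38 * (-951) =-26798.97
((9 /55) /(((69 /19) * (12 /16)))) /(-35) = -76 /44275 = -0.00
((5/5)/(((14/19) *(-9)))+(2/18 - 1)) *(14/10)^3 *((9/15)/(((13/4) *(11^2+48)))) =-12838/4119375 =-0.00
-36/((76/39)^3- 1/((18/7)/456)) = 533871/2520065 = 0.21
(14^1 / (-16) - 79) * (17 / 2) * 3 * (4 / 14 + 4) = -488835 / 56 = -8729.20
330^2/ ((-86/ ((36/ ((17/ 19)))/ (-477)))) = 4138200/ 38743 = 106.81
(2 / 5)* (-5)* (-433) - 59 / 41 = 35447 / 41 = 864.56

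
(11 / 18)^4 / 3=14641 / 314928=0.05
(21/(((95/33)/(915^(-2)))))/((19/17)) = 1309/167910125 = 0.00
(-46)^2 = 2116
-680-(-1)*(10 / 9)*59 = -5530 / 9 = -614.44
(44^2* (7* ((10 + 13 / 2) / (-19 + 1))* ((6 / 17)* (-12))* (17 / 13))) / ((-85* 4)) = -223608 / 1105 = -202.36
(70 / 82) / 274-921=-10346479 / 11234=-921.00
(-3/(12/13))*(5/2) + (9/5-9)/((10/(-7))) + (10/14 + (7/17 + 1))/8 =-33549/11900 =-2.82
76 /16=19 /4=4.75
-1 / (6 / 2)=-0.33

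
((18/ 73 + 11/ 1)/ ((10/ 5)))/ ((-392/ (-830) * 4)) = 340715/ 114464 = 2.98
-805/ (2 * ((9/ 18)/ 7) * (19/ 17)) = -5041.84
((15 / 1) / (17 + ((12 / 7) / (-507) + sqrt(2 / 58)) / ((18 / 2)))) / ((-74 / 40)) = -4191341938875 / 8787639778933 + 944655075 * sqrt(29) / 8787639778933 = -0.48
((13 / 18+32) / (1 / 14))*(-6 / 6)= -4123 / 9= -458.11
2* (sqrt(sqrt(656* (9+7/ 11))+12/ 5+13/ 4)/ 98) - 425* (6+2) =-3399.81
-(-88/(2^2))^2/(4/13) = -1573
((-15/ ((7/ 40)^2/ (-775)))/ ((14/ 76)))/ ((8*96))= 2683.13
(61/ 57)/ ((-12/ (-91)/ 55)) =446.35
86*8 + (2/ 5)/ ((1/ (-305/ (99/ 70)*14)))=-51448/ 99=-519.68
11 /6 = 1.83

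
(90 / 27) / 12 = 5 / 18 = 0.28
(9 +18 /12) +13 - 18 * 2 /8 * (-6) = 101 /2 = 50.50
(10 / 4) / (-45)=-1 / 18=-0.06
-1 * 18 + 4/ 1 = -14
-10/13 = -0.77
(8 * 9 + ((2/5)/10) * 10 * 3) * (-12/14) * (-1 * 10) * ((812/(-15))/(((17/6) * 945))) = -113216/8925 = -12.69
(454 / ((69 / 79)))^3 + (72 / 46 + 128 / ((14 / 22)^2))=2260715410395508 / 16096941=140443790.56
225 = 225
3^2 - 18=-9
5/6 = 0.83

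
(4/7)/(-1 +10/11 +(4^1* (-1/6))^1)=-132/175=-0.75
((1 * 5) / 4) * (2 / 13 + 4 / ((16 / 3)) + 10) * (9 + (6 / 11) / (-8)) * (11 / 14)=159165 / 1664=95.65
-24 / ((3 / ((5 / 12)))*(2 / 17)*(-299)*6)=85 / 5382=0.02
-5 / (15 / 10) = -10 / 3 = -3.33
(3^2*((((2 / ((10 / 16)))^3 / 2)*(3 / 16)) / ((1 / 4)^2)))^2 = 3057647616 / 15625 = 195689.45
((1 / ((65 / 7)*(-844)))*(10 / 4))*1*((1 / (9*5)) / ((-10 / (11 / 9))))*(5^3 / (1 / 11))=4235 / 3554928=0.00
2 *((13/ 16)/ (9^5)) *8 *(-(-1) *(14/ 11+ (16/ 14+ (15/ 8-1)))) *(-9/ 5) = -26351/ 20207880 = -0.00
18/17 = 1.06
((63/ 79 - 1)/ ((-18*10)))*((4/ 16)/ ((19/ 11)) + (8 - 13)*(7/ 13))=-839/ 292695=-0.00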